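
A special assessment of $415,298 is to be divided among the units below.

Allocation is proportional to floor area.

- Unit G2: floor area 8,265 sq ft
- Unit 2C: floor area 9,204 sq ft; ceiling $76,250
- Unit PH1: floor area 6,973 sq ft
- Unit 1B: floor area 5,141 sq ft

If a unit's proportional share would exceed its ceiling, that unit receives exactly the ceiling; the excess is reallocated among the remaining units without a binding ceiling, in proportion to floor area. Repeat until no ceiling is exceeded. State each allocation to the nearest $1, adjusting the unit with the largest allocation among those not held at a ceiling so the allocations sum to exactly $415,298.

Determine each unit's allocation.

Total floor area = 29,583.
Unconstrained shares: Unit G2 116,027.38; Unit 2C 129,209.44; Unit PH1 97,889.77; Unit 1B 72,171.42.
Capped: Unit 2C ($76,250); balance $339,048 reallocated over remaining floor area 20,379.
Shares after redistribution: Unit G2 137,505.85 → $137,506; Unit PH1 116,010.68 → $116,011; Unit 1B 85,531.47 → $85,531.

Unit G2: $137,506 · Unit 2C: $76,250 · Unit PH1: $116,011 · Unit 1B: $85,531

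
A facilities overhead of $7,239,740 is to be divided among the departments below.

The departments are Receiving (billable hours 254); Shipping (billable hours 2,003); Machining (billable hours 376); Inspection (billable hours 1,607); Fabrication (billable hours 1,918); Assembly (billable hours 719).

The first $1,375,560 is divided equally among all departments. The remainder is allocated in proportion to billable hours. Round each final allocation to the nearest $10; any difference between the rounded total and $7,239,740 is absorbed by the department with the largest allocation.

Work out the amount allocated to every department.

Receiving: $445,850 | Shipping: $1,937,270 | Machining: $549,880 | Inspection: $1,599,590 | Fabrication: $1,864,780 | Assembly: $842,370

First tranche $1,375,560 split equally: $229,260 each.
Remainder $5,864,180 by billable hours (total 6,877): Receiving 216,591.79 → $216,590; Shipping 1,708,005.31 → $1,708,010; Machining 320,624.06 → $320,620; Inspection 1,370,326.78 → $1,370,330; Fabrication 1,635,523.81 → $1,635,520; Assembly 613,108.25 → $613,110.
Totals: Receiving $229,260 + $216,590 = $445,850; Shipping $229,260 + $1,708,010 = $1,937,270; Machining $229,260 + $320,620 = $549,880; Inspection $229,260 + $1,370,330 = $1,599,590; Fabrication $229,260 + $1,635,520 = $1,864,780; Assembly $229,260 + $613,110 = $842,370.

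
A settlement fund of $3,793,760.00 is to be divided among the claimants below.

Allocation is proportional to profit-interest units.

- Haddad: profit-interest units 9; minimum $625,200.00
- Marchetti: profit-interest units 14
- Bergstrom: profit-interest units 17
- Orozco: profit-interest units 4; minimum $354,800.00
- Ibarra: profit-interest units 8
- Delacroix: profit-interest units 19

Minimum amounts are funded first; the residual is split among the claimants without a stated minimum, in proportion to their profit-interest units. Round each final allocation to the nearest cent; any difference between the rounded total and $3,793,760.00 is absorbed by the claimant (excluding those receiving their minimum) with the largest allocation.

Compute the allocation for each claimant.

Haddad: $625,200.00 · Marchetti: $679,183.45 · Bergstrom: $824,722.76 · Orozco: $354,800.00 · Ibarra: $388,104.83 · Delacroix: $921,748.96

Minimums first: Haddad $625,200.00; Orozco $354,800.00. Remaining pool $2,813,760.00.
Remaining pool split over remaining profit-interest units 58: Marchetti 679,183.4483 → $679,183.45; Bergstrom 824,722.7586 → $824,722.76; Ibarra 388,104.8276 → $388,104.83; Delacroix 921,748.9655 → $921,748.97.
Rounding difference −$0.01 applied to Delacroix → $921,748.96.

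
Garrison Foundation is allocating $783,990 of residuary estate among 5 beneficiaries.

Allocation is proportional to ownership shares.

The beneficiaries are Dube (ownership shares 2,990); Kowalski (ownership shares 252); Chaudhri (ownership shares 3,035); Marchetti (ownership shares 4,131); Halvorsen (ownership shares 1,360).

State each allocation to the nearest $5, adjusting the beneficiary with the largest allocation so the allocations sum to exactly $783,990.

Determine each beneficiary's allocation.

Total ownership shares = 11,768.
Pro-rata amounts: Dube 2,990/11,768 × $783,990 = 199,195.28; Kowalski 252/11,768 × $783,990 = 16,788.37; Chaudhri 3,035/11,768 × $783,990 = 202,193.21; Marchetti 4,131/11,768 × $783,990 = 275,209.27; Halvorsen 1,360/11,768 × $783,990 = 90,603.87.
After rounding ($5): Dube $199,195; Kowalski $16,790; Chaudhri $202,195; Marchetti $275,210; Halvorsen $90,605. Sum = $783,995.
Difference $783,990 − $783,995 = −$5 applied to largest allocation (Marchetti): Marchetti becomes $275,205.

Dube: $199,195 | Kowalski: $16,790 | Chaudhri: $202,195 | Marchetti: $275,205 | Halvorsen: $90,605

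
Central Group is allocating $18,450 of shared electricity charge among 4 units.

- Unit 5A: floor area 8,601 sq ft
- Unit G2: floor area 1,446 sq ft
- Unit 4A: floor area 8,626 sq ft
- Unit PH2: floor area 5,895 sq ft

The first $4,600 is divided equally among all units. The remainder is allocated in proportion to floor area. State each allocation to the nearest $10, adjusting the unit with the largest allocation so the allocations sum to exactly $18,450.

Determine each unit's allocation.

Unit 5A: $6,000; Unit G2: $1,970; Unit 4A: $6,010; Unit PH2: $4,470

$4,600 shared equally gives $1,150 per unit.
Remainder $13,850 by floor area (total 24,568): Unit 5A 4,848.74 → $4,850; Unit G2 815.17 → $820; Unit 4A 4,862.83 → $4,860; Unit PH2 3,323.26 → $3,320.
Totals: Unit 5A $1,150 + $4,850 = $6,000; Unit G2 $1,150 + $820 = $1,970; Unit 4A $1,150 + $4,860 = $6,010; Unit PH2 $1,150 + $3,320 = $4,470.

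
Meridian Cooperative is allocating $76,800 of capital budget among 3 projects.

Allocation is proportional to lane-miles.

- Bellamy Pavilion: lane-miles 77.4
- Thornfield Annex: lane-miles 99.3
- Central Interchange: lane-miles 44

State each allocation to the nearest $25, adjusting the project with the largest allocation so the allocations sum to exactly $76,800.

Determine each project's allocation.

Bellamy Pavilion: $26,925 | Thornfield Annex: $34,575 | Central Interchange: $15,300

Total lane-miles = 220.7.
Pro-rata amounts: Bellamy Pavilion 77.4/220.7 × $76,800 = 26,933.94; Thornfield Annex 99.3/220.7 × $76,800 = 34,554.78; Central Interchange 44/220.7 × $76,800 = 15,311.28.
At nearest $25: Bellamy Pavilion $26,925; Thornfield Annex $34,550; Central Interchange $15,300. Sum = $76,775.
Difference $76,800 − $76,775 = +$25 applied to largest allocation (Thornfield Annex): Thornfield Annex becomes $34,575.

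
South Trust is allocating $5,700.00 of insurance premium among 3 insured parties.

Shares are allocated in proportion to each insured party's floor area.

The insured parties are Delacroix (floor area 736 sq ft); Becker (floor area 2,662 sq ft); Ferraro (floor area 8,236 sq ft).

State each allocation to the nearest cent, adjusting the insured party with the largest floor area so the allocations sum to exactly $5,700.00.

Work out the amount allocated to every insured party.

Sum of floor area: 736 + 2,662 + 8,236 = 11,634.
Raw shares: Delacroix 360.5982; Becker 1,304.2290; Ferraro 4,035.1728.
Rounded to nearest cent: Delacroix $360.60; Becker $1,304.23; Ferraro $4,035.17. Sum = $5,700.00.
No rounding difference to absorb.

Delacroix: $360.60 · Becker: $1,304.23 · Ferraro: $4,035.17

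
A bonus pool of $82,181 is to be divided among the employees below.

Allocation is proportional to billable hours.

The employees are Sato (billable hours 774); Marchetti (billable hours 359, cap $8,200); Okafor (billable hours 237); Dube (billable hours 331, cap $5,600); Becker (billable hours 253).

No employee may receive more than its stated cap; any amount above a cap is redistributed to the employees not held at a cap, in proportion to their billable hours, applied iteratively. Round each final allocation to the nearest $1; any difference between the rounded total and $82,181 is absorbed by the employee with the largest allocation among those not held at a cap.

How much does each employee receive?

Combined billable hours = 1,954.
Unconstrained shares: Sato 32,552.76; Marchetti 15,098.76; Okafor 9,967.71; Dube 13,921.14; Becker 10,640.63.
Capped: Marchetti ($8,200), Dube ($5,600); balance $68,381 reallocated over remaining billable hours 1,264.
Remaining shares: Sato 41,872.54 → $41,873; Okafor 12,821.44 → $12,821; Becker 13,687.02 → $13,687.

Sato: $41,873 · Marchetti: $8,200 · Okafor: $12,821 · Dube: $5,600 · Becker: $13,687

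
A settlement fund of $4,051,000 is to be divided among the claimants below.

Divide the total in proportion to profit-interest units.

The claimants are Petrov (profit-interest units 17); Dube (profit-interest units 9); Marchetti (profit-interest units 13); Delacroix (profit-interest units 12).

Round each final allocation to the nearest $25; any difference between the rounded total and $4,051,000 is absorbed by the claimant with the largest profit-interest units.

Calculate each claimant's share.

Total profit-interest units = 51.
Unrounded shares: Petrov 17/51 × $4,051,000 = 1,350,333.33; Dube 9/51 × $4,051,000 = 714,882.35; Marchetti 13/51 × $4,051,000 = 1,032,607.84; Delacroix 12/51 × $4,051,000 = 953,176.47.
At nearest $25: Petrov $1,350,325; Dube $714,875; Marchetti $1,032,600; Delacroix $953,175. Sum = $4,050,975.
Difference $4,051,000 − $4,050,975 = +$25 applied to largest profit-interest units (Petrov): Petrov becomes $1,350,350.

Petrov: $1,350,350 · Dube: $714,875 · Marchetti: $1,032,600 · Delacroix: $953,175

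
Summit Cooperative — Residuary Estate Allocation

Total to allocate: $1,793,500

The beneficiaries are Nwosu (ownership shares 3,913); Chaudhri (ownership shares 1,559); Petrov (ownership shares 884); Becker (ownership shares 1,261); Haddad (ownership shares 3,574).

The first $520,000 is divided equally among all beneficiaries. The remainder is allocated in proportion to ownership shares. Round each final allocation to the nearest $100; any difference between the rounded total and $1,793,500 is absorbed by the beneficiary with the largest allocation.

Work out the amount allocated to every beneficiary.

Nwosu: $549,300; Chaudhri: $281,400; Petrov: $204,600; Becker: $247,500; Haddad: $510,700

Equal tier: $520,000 ÷ 5 = $104,000 apiece.
Remainder $1,273,500 by ownership shares (total 11,191): Nwosu 445,286.88 → $445,300; Chaudhri 177,409.21 → $177,400; Petrov 100,596.37 → $100,600; Becker 143,497.77 → $143,500; Haddad 406,709.77 → $406,700.
Totals: Nwosu $104,000 + $445,300 = $549,300; Chaudhri $104,000 + $177,400 = $281,400; Petrov $104,000 + $100,600 = $204,600; Becker $104,000 + $143,500 = $247,500; Haddad $104,000 + $406,700 = $510,700.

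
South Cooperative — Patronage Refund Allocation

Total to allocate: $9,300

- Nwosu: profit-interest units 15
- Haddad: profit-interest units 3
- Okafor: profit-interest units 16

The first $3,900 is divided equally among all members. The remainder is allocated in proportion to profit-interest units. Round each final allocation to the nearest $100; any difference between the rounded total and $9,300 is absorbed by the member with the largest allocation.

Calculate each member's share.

Equal tier: $3,900 ÷ 3 = $1,300 apiece.
Remainder $5,400 by profit-interest units (total 34): Nwosu 2,382.35 → $2,400; Haddad 476.47 → $500; Okafor 2,541.18 → $2,500.
Totals: Nwosu $1,300 + $2,400 = $3,700; Haddad $1,300 + $500 = $1,800; Okafor $1,300 + $2,500 = $3,800.

Nwosu: $3,700 | Haddad: $1,800 | Okafor: $3,800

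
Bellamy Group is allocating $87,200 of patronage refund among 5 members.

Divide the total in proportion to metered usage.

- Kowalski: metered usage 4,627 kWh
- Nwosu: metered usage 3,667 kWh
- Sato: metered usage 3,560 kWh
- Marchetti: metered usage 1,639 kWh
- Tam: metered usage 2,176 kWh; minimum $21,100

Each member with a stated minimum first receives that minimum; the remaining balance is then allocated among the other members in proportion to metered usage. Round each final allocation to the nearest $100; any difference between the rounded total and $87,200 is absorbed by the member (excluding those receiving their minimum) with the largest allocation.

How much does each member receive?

Kowalski: $22,700; Nwosu: $18,000; Sato: $17,400; Marchetti: $8,000; Tam: $21,100

Guaranteed amounts: Tam $21,100. Remaining pool $66,100.
Remaining pool split over remaining metered usage 13,493: Kowalski 22,666.92 → $22,700; Nwosu 17,964.03 → $18,000; Sato 17,439.86 → $17,400; Marchetti 8,029.19 → $8,000.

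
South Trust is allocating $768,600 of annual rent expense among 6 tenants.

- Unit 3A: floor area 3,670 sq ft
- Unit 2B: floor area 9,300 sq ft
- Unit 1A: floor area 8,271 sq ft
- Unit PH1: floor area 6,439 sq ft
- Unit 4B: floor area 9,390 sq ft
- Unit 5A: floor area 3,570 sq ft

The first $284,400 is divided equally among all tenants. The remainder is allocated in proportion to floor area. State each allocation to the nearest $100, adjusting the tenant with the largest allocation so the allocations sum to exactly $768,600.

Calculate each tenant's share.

Equal tier: $284,400 ÷ 6 = $47,400 apiece.
Remainder $484,200 by floor area (total 40,640): Unit 3A 43,725.74 → $43,700; Unit 2B 110,803.64 → $110,800; Unit 1A 98,543.75 → $98,500; Unit PH1 76,716.63 → $76,700; Unit 4B 111,875.94 → $111,900; Unit 5A 42,534.30 → $42,500.
Rounding difference +$100 on remainder applied to Unit 4B.
Totals: Unit 3A $47,400 + $43,700 = $91,100; Unit 2B $47,400 + $110,800 = $158,200; Unit 1A $47,400 + $98,500 = $145,900; Unit PH1 $47,400 + $76,700 = $124,100; Unit 4B $47,400 + $112,000 = $159,400; Unit 5A $47,400 + $42,500 = $89,900.

Unit 3A: $91,100 · Unit 2B: $158,200 · Unit 1A: $145,900 · Unit PH1: $124,100 · Unit 4B: $159,400 · Unit 5A: $89,900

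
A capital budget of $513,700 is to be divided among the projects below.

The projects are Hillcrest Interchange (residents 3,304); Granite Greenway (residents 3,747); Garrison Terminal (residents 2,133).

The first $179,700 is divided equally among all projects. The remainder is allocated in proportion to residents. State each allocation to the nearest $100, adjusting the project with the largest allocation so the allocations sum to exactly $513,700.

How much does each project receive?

Hillcrest Interchange: $180,100 · Granite Greenway: $196,100 · Garrison Terminal: $137,500

First tranche $179,700 split equally: $59,900 each.
Remainder $334,000 by residents (total 9,184): Hillcrest Interchange 120,158.54 → $120,200; Granite Greenway 136,269.38 → $136,300; Garrison Terminal 77,572.08 → $77,600.
Rounding difference −$100 on remainder applied to Granite Greenway.
Totals: Hillcrest Interchange $59,900 + $120,200 = $180,100; Granite Greenway $59,900 + $136,200 = $196,100; Garrison Terminal $59,900 + $77,600 = $137,500.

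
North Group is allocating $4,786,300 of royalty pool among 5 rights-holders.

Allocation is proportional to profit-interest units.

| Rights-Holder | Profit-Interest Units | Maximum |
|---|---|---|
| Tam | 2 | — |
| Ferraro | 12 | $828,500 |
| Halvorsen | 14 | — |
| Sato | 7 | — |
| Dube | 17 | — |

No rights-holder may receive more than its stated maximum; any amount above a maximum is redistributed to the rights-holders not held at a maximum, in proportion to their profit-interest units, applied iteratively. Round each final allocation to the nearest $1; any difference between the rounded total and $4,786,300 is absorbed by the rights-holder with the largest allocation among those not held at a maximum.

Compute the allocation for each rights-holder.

Tam: $197,890 | Ferraro: $828,500 | Halvorsen: $1,385,230 | Sato: $692,615 | Dube: $1,682,065

Combined profit-interest units = 52.
Pro-rata shares before constraints: Tam 184,088.46; Ferraro 1,104,530.77; Halvorsen 1,288,619.23; Sato 644,309.62; Dube 1,564,751.92.
Cap binds for Ferraro ($828,500); balance $3,957,800 reallocated over remaining profit-interest units 40.
Redistributed shares: Tam 197,890.00 → $197,890; Halvorsen 1,385,230.00 → $1,385,230; Sato 692,615.00 → $692,615; Dube 1,682,065.00 → $1,682,065.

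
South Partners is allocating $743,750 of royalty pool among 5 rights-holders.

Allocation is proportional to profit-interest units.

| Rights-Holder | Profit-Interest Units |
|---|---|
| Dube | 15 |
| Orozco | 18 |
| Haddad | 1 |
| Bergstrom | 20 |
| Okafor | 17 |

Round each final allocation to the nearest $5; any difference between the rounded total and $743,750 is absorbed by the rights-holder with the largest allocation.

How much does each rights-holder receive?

Dube: $157,130 | Orozco: $188,555 | Haddad: $10,475 | Bergstrom: $209,510 | Okafor: $178,080

Sum of profit-interest units: 71.
Proportional shares: Dube 15/71 × $743,750 = 157,130.28; Orozco 18/71 × $743,750 = 188,556.34; Haddad 1/71 × $743,750 = 10,475.35; Bergstrom 20/71 × $743,750 = 209,507.04; Okafor 17/71 × $743,750 = 178,080.99.
After rounding ($5): Dube $157,130; Orozco $188,555; Haddad $10,475; Bergstrom $209,505; Okafor $178,080. Sum = $743,745.
Difference $743,750 − $743,745 = +$5 applied to largest allocation (Bergstrom): Bergstrom becomes $209,510.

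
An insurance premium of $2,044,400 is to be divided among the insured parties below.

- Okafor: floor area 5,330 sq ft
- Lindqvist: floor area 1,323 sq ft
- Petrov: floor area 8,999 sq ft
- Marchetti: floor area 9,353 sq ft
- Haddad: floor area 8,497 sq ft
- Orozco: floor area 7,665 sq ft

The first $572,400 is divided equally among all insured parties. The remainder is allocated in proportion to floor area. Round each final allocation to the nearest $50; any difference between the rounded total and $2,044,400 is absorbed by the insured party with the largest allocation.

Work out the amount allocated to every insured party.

$572,400 shared equally gives $95,400 per insured party.
Remainder $1,472,000 by floor area (total 41,167): Okafor 190,583.72 → $190,600; Lindqvist 47,306.24 → $47,300; Petrov 321,775.40 → $321,800; Marchetti 334,433.31 → $334,450; Haddad 303,825.49 → $303,850; Orozco 274,075.84 → $274,100.
Rounding difference −$100 on remainder applied to Marchetti.
Totals: Okafor $95,400 + $190,600 = $286,000; Lindqvist $95,400 + $47,300 = $142,700; Petrov $95,400 + $321,800 = $417,200; Marchetti $95,400 + $334,350 = $429,750; Haddad $95,400 + $303,850 = $399,250; Orozco $95,400 + $274,100 = $369,500.

Okafor: $286,000; Lindqvist: $142,700; Petrov: $417,200; Marchetti: $429,750; Haddad: $399,250; Orozco: $369,500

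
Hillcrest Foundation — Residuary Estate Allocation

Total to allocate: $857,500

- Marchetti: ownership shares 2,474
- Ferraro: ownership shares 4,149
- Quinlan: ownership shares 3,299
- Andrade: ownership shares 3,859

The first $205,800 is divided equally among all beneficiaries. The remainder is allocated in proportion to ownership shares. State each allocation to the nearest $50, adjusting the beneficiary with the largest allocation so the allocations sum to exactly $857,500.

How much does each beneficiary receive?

Marchetti: $168,450 · Ferraro: $247,650 · Quinlan: $207,450 · Andrade: $233,950

First tranche $205,800 split equally: $51,450 each.
Remainder $651,700 by ownership shares (total 13,781): Marchetti 116,994.83 → $117,000; Ferraro 196,205.16 → $196,200; Quinlan 156,008.87 → $156,000; Andrade 182,491.13 → $182,500.
Totals: Marchetti $51,450 + $117,000 = $168,450; Ferraro $51,450 + $196,200 = $247,650; Quinlan $51,450 + $156,000 = $207,450; Andrade $51,450 + $182,500 = $233,950.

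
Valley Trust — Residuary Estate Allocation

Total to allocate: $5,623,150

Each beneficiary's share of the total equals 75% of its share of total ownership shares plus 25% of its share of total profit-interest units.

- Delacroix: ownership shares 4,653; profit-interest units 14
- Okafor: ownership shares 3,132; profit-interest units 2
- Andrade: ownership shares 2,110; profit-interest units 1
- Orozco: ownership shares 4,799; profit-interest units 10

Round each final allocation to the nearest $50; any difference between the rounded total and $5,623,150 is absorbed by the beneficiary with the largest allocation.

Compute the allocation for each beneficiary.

Delacroix: $2,064,400; Okafor: $1,003,050; Andrade: $657,650; Orozco: $1,898,050

Ownership shares total 14,694; profit-interest units total 27.
Blended shares (75% ownership shares + 25% profit-interest units): Delacroix 0.3671; Okafor 0.1784; Andrade 0.1170; Orozco 0.3375.
Unrounded shares: Delacroix 2,064,396.28; Okafor 1,003,055.73; Andrade 657,662.70; Orozco 1,898,035.29.
At nearest $50: Delacroix $2,064,400; Okafor $1,003,050; Andrade $657,650; Orozco $1,898,050. Sum = $5,623,150.
Sum already equals the total — no adjustment.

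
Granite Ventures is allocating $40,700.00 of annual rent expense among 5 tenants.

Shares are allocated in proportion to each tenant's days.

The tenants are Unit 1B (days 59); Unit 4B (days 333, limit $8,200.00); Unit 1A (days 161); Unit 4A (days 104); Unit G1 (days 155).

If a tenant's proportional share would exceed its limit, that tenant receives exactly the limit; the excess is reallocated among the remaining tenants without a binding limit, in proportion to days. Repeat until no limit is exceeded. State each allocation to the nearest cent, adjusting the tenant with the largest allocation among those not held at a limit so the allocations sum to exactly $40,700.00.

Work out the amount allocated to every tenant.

Unit 1B: $4,003.13 · Unit 4B: $8,200.00 · Unit 1A: $10,923.80 · Unit 4A: $7,056.37 · Unit G1: $10,516.70

Days total: 812.
Pro-rata shares before constraints: Unit 1B 2,957.2660; Unit 4B 16,691.0099; Unit 1A 8,069.8276; Unit 4A 5,212.8079; Unit G1 7,769.0887.
Cap binds for Unit 4B ($8,200.00); residual $32,500.00 reallocated over remaining days 479.
Shares after redistribution: Unit 1B 4,003.1315 → $4,003.13; Unit 1A 10,923.7996 → $10,923.80; Unit 4A 7,056.3674 → $7,056.37; Unit G1 10,516.7015 → $10,516.70.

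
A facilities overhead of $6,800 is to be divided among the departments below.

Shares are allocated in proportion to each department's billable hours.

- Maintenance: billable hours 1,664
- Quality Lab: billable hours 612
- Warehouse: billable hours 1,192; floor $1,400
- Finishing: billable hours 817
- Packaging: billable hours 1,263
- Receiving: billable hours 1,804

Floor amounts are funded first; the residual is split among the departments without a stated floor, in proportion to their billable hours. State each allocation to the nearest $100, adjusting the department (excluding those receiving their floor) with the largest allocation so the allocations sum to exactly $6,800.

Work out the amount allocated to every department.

Maintenance: $1,500 · Quality Lab: $500 · Warehouse: $1,400 · Finishing: $700 · Packaging: $1,100 · Receiving: $1,600

Minimums first: Warehouse $1,400. Balance $5,400.
Balance split over remaining billable hours 6,160: Maintenance 1,458.70 → $1,500; Quality Lab 536.49 → $500; Finishing 716.20 → $700; Packaging 1,107.18 → $1,100; Receiving 1,581.43 → $1,600.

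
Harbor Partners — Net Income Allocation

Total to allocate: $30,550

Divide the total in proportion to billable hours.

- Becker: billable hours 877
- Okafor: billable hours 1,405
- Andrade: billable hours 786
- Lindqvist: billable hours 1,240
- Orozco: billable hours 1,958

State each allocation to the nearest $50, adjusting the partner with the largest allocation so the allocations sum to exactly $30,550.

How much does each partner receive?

Becker: $4,300 · Okafor: $6,850 · Andrade: $3,850 · Lindqvist: $6,050 · Orozco: $9,500

Combined billable hours = 6,266.
Proportional shares: Becker 877/6,266 × $30,550 = 4,275.83; Okafor 1,405/6,266 × $30,550 = 6,850.10; Andrade 786/6,266 × $30,550 = 3,832.16; Lindqvist 1,240/6,266 × $30,550 = 6,045.64; Orozco 1,958/6,266 × $30,550 = 9,546.27.
At nearest $50: Becker $4,300; Okafor $6,850; Andrade $3,850; Lindqvist $6,050; Orozco $9,550. Sum = $30,600.
Difference $30,550 − $30,600 = −$50 applied to largest allocation (Orozco): Orozco becomes $9,500.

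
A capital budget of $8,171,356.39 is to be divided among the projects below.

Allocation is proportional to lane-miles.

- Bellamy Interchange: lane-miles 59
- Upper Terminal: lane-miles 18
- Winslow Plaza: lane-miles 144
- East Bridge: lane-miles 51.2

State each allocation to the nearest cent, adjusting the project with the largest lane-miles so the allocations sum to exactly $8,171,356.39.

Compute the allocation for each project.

Bellamy Interchange: $1,771,161.01; Upper Terminal: $540,354.21; Winslow Plaza: $4,322,833.65; East Bridge: $1,537,007.52

Lane-miles total: 59 + 18 + 144 + 51.2 = 272.2.
Raw shares: Bellamy Interchange 1,771,161.0103; Upper Terminal 540,354.2065; Winslow Plaza 4,322,833.6523; East Bridge 1,537,007.5208.
Rounded to nearest cent: Bellamy Interchange $1,771,161.01; Upper Terminal $540,354.21; Winslow Plaza $4,322,833.65; East Bridge $1,537,007.52. Sum = $8,171,356.39.
Rounded total matches; no reconciliation needed.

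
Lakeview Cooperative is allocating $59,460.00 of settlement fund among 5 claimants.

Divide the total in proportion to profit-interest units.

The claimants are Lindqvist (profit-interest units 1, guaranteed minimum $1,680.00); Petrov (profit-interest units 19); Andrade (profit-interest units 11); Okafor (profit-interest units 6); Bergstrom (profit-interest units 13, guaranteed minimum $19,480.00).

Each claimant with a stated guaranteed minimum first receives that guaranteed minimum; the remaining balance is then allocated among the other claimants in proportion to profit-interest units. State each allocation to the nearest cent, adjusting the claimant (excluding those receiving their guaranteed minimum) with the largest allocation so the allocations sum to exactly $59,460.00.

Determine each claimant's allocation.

Lindqvist: $1,680.00 | Petrov: $20,213.89 | Andrade: $11,702.78 | Okafor: $6,383.33 | Bergstrom: $19,480.00

Guaranteed amounts: Lindqvist $1,680.00; Bergstrom $19,480.00. Remaining pool $38,300.00.
Remaining pool split over remaining profit-interest units 36: Petrov 20,213.8889 → $20,213.89; Andrade 11,702.7778 → $11,702.78; Okafor 6,383.3333 → $6,383.33.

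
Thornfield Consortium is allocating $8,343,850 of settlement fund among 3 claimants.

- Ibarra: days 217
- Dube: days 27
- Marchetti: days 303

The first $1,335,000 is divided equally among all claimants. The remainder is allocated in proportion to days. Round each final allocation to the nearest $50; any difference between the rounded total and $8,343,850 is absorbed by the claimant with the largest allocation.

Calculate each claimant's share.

Ibarra: $3,225,500 | Dube: $790,950 | Marchetti: $4,327,400

$1,335,000 shared equally gives $445,000 per claimant.
Remainder $7,008,850 by days (total 547): Ibarra 2,780,476.14 → $2,780,500; Dube 345,957.86 → $345,950; Marchetti 3,882,416.00 → $3,882,400.
Totals: Ibarra $445,000 + $2,780,500 = $3,225,500; Dube $445,000 + $345,950 = $790,950; Marchetti $445,000 + $3,882,400 = $4,327,400.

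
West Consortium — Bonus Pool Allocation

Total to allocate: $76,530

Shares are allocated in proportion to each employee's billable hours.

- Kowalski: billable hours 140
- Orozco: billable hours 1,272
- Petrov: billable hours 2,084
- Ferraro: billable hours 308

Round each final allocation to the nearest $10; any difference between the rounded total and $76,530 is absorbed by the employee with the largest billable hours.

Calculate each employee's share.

Kowalski: $2,820; Orozco: $25,590; Petrov: $41,920; Ferraro: $6,200

Sum of billable hours: 3,804.
Raw shares: Kowalski 140/3,804 × $76,530 = 2,816.56; Orozco 1,272/3,804 × $76,530 = 25,590.47; Petrov 2,084/3,804 × $76,530 = 41,926.53; Ferraro 308/3,804 × $76,530 = 6,196.44.
At nearest $10: Kowalski $2,820; Orozco $25,590; Petrov $41,930; Ferraro $6,200. Sum = $76,540.
Difference $76,530 − $76,540 = −$10 applied to largest billable hours (Petrov): Petrov becomes $41,920.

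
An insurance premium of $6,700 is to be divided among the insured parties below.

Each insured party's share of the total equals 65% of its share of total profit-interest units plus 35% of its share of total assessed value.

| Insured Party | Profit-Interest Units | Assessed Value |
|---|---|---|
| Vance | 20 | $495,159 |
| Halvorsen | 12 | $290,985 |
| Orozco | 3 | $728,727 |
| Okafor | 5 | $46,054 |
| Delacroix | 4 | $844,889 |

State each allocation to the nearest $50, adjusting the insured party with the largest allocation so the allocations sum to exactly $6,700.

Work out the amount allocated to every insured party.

Profit-interest units total 44; assessed value total 2,405,814.
Blended shares (65% profit-interest units + 35% assessed value): Vance 0.3675; Halvorsen 0.2196; Orozco 0.1503; Okafor 0.0806; Delacroix 0.1820.
Proportional shares: Vance 2,462.19; Halvorsen 1,471.36; Orozco 1,007.24; Okafor 539.78; Delacroix 1,219.44.
At nearest $50: Vance $2,450; Halvorsen $1,450; Orozco $1,000; Okafor $550; Delacroix $1,200. Sum = $6,650.
Difference $6,700 − $6,650 = +$50 applied to largest allocation (Vance): Vance becomes $2,500.

Vance: $2,500 | Halvorsen: $1,450 | Orozco: $1,000 | Okafor: $550 | Delacroix: $1,200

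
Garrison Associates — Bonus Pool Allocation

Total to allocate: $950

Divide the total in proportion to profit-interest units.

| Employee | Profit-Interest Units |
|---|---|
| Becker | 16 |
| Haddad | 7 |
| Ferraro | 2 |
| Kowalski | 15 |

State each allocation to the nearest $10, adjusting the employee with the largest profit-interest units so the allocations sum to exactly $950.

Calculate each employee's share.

Sum of profit-interest units: 40.
Unrounded shares: Becker 16/40 × $950 = 380.00; Haddad 7/40 × $950 = 166.25; Ferraro 2/40 × $950 = 47.50; Kowalski 15/40 × $950 = 356.25.
At nearest $10: Becker $380; Haddad $170; Ferraro $50; Kowalski $360. Sum = $960.
Difference $950 − $960 = −$10 applied to largest profit-interest units (Becker): Becker becomes $370.

Becker: $370 · Haddad: $170 · Ferraro: $50 · Kowalski: $360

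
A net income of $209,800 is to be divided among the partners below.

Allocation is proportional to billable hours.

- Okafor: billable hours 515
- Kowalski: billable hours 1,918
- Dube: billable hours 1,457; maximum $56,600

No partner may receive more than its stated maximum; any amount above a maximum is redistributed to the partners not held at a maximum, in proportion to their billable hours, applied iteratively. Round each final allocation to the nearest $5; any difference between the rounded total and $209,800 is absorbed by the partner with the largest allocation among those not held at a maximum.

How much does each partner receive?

Total billable hours = 3,890.
Proportional shares (ignoring caps): Okafor 27,775.58; Kowalski 103,443.80; Dube 78,580.62.
Held at cap: Dube ($56,600); balance $153,200 reallocated over remaining billable hours 2,433.
Redistributed shares: Okafor 32,428.28 → $32,430; Kowalski 120,771.72 → $120,770.

Okafor: $32,430 | Kowalski: $120,770 | Dube: $56,600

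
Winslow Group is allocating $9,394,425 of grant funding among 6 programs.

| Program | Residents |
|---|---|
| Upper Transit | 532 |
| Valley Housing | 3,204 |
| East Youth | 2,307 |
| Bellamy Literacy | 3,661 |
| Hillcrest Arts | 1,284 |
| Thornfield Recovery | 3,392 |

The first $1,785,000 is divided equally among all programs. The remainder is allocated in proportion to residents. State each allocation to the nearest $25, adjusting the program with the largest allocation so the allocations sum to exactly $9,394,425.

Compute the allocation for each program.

Upper Transit: $579,025 · Valley Housing: $1,992,950 · East Youth: $1,518,300 · Bellamy Literacy: $2,234,775 · Hillcrest Arts: $976,950 · Thornfield Recovery: $2,092,425

First tranche $1,785,000 split equally: $297,500 each.
Remainder $7,609,425 by residents (total 14,380): Upper Transit 281,516.97 → $281,525; Valley Housing 1,695,451.86 → $1,695,450; East Youth 1,220,788.84 → $1,220,800; Bellamy Literacy 1,937,281.29 → $1,937,275; Hillcrest Arts 679,450.74 → $679,450; Thornfield Recovery 1,794,935.30 → $1,794,925.
Totals: Upper Transit $297,500 + $281,525 = $579,025; Valley Housing $297,500 + $1,695,450 = $1,992,950; East Youth $297,500 + $1,220,800 = $1,518,300; Bellamy Literacy $297,500 + $1,937,275 = $2,234,775; Hillcrest Arts $297,500 + $679,450 = $976,950; Thornfield Recovery $297,500 + $1,794,925 = $2,092,425.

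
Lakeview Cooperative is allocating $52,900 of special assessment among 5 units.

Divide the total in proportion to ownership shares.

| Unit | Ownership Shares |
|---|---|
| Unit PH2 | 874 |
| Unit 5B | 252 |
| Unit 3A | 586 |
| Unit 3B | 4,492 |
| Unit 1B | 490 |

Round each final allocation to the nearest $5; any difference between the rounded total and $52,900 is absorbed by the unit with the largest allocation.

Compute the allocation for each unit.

Combined ownership shares = 6,694.
Raw shares: Unit PH2 874/6,694 × $52,900 = 6,906.87; Unit 5B 252/6,694 × $52,900 = 1,991.46; Unit 3A 586/6,694 × $52,900 = 4,630.92; Unit 3B 4,492/6,694 × $52,900 = 35,498.48; Unit 1B 490/6,694 × $52,900 = 3,872.27.
After rounding ($5): Unit PH2 $6,905; Unit 5B $1,990; Unit 3A $4,630; Unit 3B $35,500; Unit 1B $3,870. Sum = $52,895.
Difference $52,900 − $52,895 = +$5 applied to largest allocation (Unit 3B): Unit 3B becomes $35,505.

Unit PH2: $6,905 · Unit 5B: $1,990 · Unit 3A: $4,630 · Unit 3B: $35,505 · Unit 1B: $3,870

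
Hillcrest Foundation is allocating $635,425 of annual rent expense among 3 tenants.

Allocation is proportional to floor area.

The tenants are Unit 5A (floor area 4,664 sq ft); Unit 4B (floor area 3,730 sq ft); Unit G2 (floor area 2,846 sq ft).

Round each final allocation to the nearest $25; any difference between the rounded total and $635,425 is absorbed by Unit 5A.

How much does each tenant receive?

Total floor area = 11,240.
Raw shares: Unit 5A 4,664/11,240 × $635,425 = 263,667.46; Unit 4B 3,730/11,240 × $635,425 = 210,866.13; Unit G2 2,846/11,240 × $635,425 = 160,891.42.
Rounded to nearest $25: Unit 5A $263,675; Unit 4B $210,875; Unit G2 $160,900. Sum = $635,450.
Difference $635,425 − $635,450 = −$25 applied to Unit 5A: Unit 5A becomes $263,650.

Unit 5A: $263,650 · Unit 4B: $210,875 · Unit G2: $160,900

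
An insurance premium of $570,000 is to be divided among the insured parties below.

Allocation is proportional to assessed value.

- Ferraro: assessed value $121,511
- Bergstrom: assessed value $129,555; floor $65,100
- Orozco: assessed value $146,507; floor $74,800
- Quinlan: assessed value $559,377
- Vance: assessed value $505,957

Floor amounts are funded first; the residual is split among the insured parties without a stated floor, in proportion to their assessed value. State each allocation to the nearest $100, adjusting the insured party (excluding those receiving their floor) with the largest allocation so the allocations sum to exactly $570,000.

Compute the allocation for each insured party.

Guaranteed amounts: Bergstrom $65,100; Orozco $74,800. Remaining pool $430,100.
Remaining pool split over remaining assessed value 1,186,845: Ferraro 44,034.29 → $44,000; Quinlan 202,712.27 → $202,700; Vance 183,353.43 → $183,400.

Ferraro: $44,000 | Bergstrom: $65,100 | Orozco: $74,800 | Quinlan: $202,700 | Vance: $183,400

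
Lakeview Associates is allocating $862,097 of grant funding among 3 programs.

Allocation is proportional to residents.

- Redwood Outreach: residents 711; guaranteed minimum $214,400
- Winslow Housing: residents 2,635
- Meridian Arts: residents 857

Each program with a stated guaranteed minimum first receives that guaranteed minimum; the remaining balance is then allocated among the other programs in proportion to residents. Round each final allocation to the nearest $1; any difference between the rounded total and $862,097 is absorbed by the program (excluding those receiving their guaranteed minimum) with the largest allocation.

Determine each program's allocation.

Redwood Outreach: $214,400 · Winslow Housing: $488,740 · Meridian Arts: $158,957

Minimums first: Redwood Outreach $214,400. Balance $647,697.
Balance split over remaining residents 3,492: Winslow Housing 488,740.43 → $488,740; Meridian Arts 158,956.57 → $158,957.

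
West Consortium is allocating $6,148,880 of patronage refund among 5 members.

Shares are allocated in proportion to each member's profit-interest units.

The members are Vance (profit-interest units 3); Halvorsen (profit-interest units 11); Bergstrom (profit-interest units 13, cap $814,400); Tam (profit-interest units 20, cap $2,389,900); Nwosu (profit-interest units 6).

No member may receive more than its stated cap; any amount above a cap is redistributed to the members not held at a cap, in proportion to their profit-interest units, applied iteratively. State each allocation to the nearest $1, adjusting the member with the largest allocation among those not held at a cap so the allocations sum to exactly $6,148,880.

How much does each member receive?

Vance: $441,687 · Halvorsen: $1,619,519 · Bergstrom: $814,400 · Tam: $2,389,900 · Nwosu: $883,374

Total profit-interest units = 53.
Pro-rata shares before constraints: Vance 348,049.81; Halvorsen 1,276,182.64; Bergstrom 1,508,215.85; Tam 2,320,332.08; Nwosu 696,099.62.
Held at cap: Bergstrom ($814,400); balance $5,334,480 reallocated over remaining profit-interest units 40.
Held at cap: Tam ($2,389,900); balance $2,944,580 reallocated over remaining profit-interest units 20.
Redistributed shares: Vance 441,687.00 → $441,687; Halvorsen 1,619,519.00 → $1,619,519; Nwosu 883,374.00 → $883,374.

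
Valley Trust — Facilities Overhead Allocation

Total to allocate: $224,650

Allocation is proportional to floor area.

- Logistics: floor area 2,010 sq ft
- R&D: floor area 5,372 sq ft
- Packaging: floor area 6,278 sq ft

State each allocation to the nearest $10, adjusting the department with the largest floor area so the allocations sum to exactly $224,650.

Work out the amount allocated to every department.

Sum of floor area: 13,660.
Raw shares: Logistics 2,010/13,660 × $224,650 = 33,056.11; R&D 5,372/13,660 × $224,650 = 88,346.98; Packaging 6,278/13,660 × $224,650 = 103,246.90.
At nearest $10: Logistics $33,060; R&D $88,350; Packaging $103,250. Sum = $224,660.
Difference $224,650 − $224,660 = −$10 applied to largest floor area (Packaging): Packaging becomes $103,240.

Logistics: $33,060; R&D: $88,350; Packaging: $103,240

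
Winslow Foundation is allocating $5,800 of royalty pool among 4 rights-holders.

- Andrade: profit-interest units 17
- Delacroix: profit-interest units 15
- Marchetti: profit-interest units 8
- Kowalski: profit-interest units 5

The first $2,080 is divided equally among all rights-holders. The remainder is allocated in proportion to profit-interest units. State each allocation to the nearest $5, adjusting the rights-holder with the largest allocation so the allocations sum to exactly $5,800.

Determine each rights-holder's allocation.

Andrade: $1,925 | Delacroix: $1,760 | Marchetti: $1,180 | Kowalski: $935

$2,080 shared equally gives $520 per rights-holder.
Remainder $3,720 by profit-interest units (total 45): Andrade 1,405.33 → $1,405; Delacroix 1,240.00 → $1,240; Marchetti 661.33 → $660; Kowalski 413.33 → $415.
Totals: Andrade $520 + $1,405 = $1,925; Delacroix $520 + $1,240 = $1,760; Marchetti $520 + $660 = $1,180; Kowalski $520 + $415 = $935.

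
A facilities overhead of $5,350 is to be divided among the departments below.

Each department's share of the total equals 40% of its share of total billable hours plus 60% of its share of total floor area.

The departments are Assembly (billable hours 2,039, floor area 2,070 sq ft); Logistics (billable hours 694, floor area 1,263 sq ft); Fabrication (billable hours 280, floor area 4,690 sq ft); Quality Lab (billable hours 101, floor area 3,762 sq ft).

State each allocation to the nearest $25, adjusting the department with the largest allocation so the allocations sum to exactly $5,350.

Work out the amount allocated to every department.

Totals — billable hours 3,114, floor area 11,785.
Composite weights (40% billable hours + 60% floor area): Assembly 0.3673; Logistics 0.1534; Fabrication 0.2747; Quality Lab 0.2045.
Proportional shares: Assembly 1,965.07; Logistics 820.95; Fabrication 1,469.88; Quality Lab 1,094.10.
Rounded to nearest $25: Assembly $1,975; Logistics $825; Fabrication $1,475; Quality Lab $1,100. Sum = $5,375.
Difference $5,350 − $5,375 = −$25 applied to largest allocation (Assembly): Assembly becomes $1,950.

Assembly: $1,950 · Logistics: $825 · Fabrication: $1,475 · Quality Lab: $1,100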